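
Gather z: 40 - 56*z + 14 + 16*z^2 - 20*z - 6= 16*z^2 - 76*z + 48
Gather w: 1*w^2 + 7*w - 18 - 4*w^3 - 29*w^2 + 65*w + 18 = -4*w^3 - 28*w^2 + 72*w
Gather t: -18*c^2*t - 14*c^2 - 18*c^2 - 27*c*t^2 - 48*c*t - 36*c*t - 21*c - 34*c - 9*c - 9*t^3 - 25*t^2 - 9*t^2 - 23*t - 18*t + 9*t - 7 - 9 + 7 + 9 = -32*c^2 - 64*c - 9*t^3 + t^2*(-27*c - 34) + t*(-18*c^2 - 84*c - 32)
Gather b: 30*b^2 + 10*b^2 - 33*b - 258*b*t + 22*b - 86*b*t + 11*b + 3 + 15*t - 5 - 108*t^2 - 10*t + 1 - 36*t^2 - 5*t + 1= 40*b^2 - 344*b*t - 144*t^2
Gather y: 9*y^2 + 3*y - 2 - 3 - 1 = 9*y^2 + 3*y - 6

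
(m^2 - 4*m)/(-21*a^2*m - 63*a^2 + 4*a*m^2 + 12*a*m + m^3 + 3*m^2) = m*(m - 4)/(-21*a^2*m - 63*a^2 + 4*a*m^2 + 12*a*m + m^3 + 3*m^2)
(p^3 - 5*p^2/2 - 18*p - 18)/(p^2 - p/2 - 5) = (2*p^2 - 9*p - 18)/(2*p - 5)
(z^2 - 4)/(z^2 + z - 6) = (z + 2)/(z + 3)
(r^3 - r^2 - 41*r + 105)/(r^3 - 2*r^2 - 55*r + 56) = (r^2 - 8*r + 15)/(r^2 - 9*r + 8)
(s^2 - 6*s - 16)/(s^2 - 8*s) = (s + 2)/s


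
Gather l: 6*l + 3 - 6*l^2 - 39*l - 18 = -6*l^2 - 33*l - 15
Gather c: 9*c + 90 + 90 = 9*c + 180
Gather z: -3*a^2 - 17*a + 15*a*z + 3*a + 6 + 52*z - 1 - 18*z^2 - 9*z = -3*a^2 - 14*a - 18*z^2 + z*(15*a + 43) + 5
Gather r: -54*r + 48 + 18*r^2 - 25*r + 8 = 18*r^2 - 79*r + 56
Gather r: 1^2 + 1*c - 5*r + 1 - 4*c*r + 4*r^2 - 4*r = c + 4*r^2 + r*(-4*c - 9) + 2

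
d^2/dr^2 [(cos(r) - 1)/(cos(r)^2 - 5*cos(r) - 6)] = (9*sin(r)^4*cos(r) + sin(r)^4 + 71*sin(r)^2 + 145*cos(r)/4 + 57*cos(3*r)/4 - cos(5*r)/2 + 50)/(sin(r)^2 + 5*cos(r) + 5)^3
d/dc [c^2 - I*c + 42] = 2*c - I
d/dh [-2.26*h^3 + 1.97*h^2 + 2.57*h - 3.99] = -6.78*h^2 + 3.94*h + 2.57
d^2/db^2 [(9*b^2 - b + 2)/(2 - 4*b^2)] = (4*b^3 - 78*b^2 + 6*b - 13)/(8*b^6 - 12*b^4 + 6*b^2 - 1)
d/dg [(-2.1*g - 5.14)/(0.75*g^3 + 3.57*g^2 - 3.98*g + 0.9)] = (3.15*g^3 + 19.062*g^2 + 36.6996*g - 22.3472)/(0.5625*g^6 + 5.355*g^5 + 6.7749*g^4 - 27.0672*g^3 + 22.2664*g^2 - 7.164*g + 0.81)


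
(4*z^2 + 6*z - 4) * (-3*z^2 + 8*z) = -12*z^4 + 14*z^3 + 60*z^2 - 32*z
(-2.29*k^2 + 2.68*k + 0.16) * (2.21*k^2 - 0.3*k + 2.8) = -5.0609*k^4 + 6.6098*k^3 - 6.8624*k^2 + 7.456*k + 0.448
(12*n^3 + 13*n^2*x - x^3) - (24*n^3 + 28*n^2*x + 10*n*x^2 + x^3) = -12*n^3 - 15*n^2*x - 10*n*x^2 - 2*x^3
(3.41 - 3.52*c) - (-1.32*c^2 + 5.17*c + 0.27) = 1.32*c^2 - 8.69*c + 3.14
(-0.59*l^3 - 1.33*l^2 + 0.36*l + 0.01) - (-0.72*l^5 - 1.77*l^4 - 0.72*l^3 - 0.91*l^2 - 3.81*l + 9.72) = 0.72*l^5 + 1.77*l^4 + 0.13*l^3 - 0.42*l^2 + 4.17*l - 9.71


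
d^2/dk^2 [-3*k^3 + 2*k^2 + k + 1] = 4 - 18*k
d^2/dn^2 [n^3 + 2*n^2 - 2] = 6*n + 4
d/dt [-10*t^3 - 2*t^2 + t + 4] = -30*t^2 - 4*t + 1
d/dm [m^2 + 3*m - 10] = 2*m + 3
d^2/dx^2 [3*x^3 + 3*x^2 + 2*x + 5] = 18*x + 6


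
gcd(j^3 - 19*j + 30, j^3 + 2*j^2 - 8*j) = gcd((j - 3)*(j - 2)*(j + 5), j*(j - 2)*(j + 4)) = j - 2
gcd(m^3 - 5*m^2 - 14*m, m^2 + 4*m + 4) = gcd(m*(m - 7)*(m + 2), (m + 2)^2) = m + 2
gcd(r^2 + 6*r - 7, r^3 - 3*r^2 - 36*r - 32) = 1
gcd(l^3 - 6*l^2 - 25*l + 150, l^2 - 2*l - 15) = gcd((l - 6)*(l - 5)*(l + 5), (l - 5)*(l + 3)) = l - 5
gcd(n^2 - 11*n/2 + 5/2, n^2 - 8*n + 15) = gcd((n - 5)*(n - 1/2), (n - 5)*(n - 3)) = n - 5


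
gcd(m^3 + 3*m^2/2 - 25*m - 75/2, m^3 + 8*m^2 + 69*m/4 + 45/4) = m^2 + 13*m/2 + 15/2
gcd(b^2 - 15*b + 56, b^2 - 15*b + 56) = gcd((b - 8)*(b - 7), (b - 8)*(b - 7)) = b^2 - 15*b + 56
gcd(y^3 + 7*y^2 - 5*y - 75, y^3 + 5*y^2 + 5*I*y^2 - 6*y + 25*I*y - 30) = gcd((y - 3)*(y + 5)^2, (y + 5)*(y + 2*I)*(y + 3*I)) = y + 5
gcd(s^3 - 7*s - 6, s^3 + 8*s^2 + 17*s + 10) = s^2 + 3*s + 2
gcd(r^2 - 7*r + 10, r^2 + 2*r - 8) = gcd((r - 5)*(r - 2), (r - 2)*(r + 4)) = r - 2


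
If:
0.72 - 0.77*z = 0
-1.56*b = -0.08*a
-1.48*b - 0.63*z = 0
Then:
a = -7.76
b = -0.40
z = 0.94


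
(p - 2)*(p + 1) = p^2 - p - 2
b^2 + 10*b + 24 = (b + 4)*(b + 6)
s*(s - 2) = s^2 - 2*s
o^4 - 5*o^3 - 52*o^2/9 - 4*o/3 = o*(o - 6)*(o + 1/3)*(o + 2/3)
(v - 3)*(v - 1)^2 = v^3 - 5*v^2 + 7*v - 3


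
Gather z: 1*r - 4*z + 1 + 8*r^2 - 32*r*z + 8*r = 8*r^2 + 9*r + z*(-32*r - 4) + 1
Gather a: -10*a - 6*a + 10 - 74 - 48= -16*a - 112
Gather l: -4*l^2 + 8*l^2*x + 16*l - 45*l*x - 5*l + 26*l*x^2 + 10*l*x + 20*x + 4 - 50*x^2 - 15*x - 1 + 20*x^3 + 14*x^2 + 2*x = l^2*(8*x - 4) + l*(26*x^2 - 35*x + 11) + 20*x^3 - 36*x^2 + 7*x + 3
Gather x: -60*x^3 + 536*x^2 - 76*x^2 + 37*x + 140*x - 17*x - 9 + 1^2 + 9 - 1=-60*x^3 + 460*x^2 + 160*x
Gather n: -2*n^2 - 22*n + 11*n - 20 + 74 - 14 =-2*n^2 - 11*n + 40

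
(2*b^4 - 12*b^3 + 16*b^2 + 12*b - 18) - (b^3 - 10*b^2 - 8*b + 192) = 2*b^4 - 13*b^3 + 26*b^2 + 20*b - 210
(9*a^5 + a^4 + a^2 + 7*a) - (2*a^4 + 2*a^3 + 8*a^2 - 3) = 9*a^5 - a^4 - 2*a^3 - 7*a^2 + 7*a + 3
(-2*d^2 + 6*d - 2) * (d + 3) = -2*d^3 + 16*d - 6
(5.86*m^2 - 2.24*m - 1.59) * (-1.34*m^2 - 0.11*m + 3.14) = -7.8524*m^4 + 2.357*m^3 + 20.7774*m^2 - 6.8587*m - 4.9926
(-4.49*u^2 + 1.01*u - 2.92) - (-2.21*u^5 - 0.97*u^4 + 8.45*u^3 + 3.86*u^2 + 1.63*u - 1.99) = 2.21*u^5 + 0.97*u^4 - 8.45*u^3 - 8.35*u^2 - 0.62*u - 0.93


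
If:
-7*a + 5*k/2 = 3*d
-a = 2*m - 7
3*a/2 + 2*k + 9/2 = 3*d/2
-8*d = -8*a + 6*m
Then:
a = -171/667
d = -1986/667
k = -2862/667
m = 2420/667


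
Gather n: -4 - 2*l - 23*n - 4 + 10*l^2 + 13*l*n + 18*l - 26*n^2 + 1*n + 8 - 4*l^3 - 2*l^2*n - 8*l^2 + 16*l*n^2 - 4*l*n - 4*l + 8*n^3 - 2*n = -4*l^3 + 2*l^2 + 12*l + 8*n^3 + n^2*(16*l - 26) + n*(-2*l^2 + 9*l - 24)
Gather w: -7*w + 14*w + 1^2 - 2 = 7*w - 1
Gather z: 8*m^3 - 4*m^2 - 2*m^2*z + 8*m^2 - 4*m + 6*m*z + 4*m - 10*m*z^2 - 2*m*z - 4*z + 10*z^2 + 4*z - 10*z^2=8*m^3 + 4*m^2 - 10*m*z^2 + z*(-2*m^2 + 4*m)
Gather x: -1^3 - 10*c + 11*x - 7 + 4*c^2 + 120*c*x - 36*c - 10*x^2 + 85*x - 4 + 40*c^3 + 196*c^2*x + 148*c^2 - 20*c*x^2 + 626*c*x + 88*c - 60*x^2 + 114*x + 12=40*c^3 + 152*c^2 + 42*c + x^2*(-20*c - 70) + x*(196*c^2 + 746*c + 210)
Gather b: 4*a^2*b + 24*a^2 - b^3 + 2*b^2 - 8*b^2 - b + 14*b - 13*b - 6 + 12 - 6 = 4*a^2*b + 24*a^2 - b^3 - 6*b^2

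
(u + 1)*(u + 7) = u^2 + 8*u + 7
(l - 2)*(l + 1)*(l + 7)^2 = l^4 + 13*l^3 + 33*l^2 - 77*l - 98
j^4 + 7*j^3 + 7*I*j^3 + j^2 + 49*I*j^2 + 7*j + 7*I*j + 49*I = (j + 7)*(j - I)*(j + I)*(j + 7*I)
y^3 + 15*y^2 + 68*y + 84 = (y + 2)*(y + 6)*(y + 7)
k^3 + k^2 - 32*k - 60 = (k - 6)*(k + 2)*(k + 5)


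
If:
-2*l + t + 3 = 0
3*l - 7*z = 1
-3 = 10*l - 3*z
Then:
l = -24/61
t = -231/61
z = -19/61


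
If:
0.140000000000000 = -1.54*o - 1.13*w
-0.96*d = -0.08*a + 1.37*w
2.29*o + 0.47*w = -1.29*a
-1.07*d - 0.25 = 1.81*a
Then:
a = -1.89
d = 2.96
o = 1.51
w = -2.18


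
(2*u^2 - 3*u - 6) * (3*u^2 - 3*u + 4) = 6*u^4 - 15*u^3 - u^2 + 6*u - 24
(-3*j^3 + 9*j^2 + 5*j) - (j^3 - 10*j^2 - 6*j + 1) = -4*j^3 + 19*j^2 + 11*j - 1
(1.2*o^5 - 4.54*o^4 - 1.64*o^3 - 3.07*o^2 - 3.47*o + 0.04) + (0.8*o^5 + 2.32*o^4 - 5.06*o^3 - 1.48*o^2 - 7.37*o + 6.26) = 2.0*o^5 - 2.22*o^4 - 6.7*o^3 - 4.55*o^2 - 10.84*o + 6.3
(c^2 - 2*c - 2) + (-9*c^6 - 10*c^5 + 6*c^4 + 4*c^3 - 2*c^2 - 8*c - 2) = -9*c^6 - 10*c^5 + 6*c^4 + 4*c^3 - c^2 - 10*c - 4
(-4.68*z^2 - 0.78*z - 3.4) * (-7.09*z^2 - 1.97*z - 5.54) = 33.1812*z^4 + 14.7498*z^3 + 51.5698*z^2 + 11.0192*z + 18.836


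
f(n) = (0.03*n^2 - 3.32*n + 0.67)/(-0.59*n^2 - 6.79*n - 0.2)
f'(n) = (0.06*n - 3.32)/(-0.59*n^2 - 6.79*n - 0.2) + (1.18*n + 6.79)*(0.03*n^2 - 3.32*n + 0.67)/(-0.59*n^2 - 6.79*n - 0.2)^2 = (-2.1625*n^2 + 0.778600000000001*n + 5.2133)/(0.3481*n^4 + 8.0122*n^3 + 46.3401*n^2 + 2.716*n + 0.04)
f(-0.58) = 0.74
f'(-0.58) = 0.32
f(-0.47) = 0.78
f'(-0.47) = 0.53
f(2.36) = 0.36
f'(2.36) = -0.01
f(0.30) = 0.14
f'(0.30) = 1.00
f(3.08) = 0.35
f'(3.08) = -0.02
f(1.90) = 0.36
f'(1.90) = -0.00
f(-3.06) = 0.74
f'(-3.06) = -0.08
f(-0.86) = 0.68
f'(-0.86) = 0.11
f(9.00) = 0.25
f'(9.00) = -0.01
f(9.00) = 0.25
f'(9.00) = -0.01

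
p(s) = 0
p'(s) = 0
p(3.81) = 0.00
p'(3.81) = 0.00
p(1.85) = 0.00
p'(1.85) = 0.00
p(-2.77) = 0.00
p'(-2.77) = 0.00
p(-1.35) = 0.00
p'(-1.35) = 0.00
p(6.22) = 0.00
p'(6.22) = 0.00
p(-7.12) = 0.00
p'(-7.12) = 0.00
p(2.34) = 0.00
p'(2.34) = 0.00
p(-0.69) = 0.00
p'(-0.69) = 0.00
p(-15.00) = 0.00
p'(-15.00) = 0.00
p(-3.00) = 0.00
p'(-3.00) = 0.00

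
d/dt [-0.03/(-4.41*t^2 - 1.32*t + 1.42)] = (-0.2646*t - 0.0396)/(4.41*t^2 + 1.32*t - 1.42)^2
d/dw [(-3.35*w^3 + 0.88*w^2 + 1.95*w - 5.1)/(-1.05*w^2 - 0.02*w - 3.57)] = (3.5175*w^4 + 0.134*w^3 + 37.9084*w^2 - 16.9932*w - 7.0635)/(1.1025*w^4 + 0.042*w^3 + 7.4974*w^2 + 0.1428*w + 12.7449)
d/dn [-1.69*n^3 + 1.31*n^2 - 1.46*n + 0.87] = -5.07*n^2 + 2.62*n - 1.46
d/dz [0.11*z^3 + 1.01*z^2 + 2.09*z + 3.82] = 0.33*z^2 + 2.02*z + 2.09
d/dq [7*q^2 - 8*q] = 14*q - 8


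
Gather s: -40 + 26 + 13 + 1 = 0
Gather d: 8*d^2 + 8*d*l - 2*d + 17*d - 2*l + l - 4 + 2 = 8*d^2 + d*(8*l + 15) - l - 2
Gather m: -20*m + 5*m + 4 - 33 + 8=-15*m - 21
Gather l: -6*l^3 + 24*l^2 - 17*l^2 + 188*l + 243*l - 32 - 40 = -6*l^3 + 7*l^2 + 431*l - 72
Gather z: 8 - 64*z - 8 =-64*z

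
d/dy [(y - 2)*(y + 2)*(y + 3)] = 3*y^2 + 6*y - 4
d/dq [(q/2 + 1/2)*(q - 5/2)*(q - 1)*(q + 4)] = 2*q^3 + 9*q^2/4 - 11*q - 3/4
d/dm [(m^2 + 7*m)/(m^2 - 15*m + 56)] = 2*(-11*m^2 + 56*m + 196)/(m^4 - 30*m^3 + 337*m^2 - 1680*m + 3136)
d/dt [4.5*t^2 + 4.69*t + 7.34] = 9.0*t + 4.69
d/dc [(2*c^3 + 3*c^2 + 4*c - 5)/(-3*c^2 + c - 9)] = (-6*c^4 + 4*c^3 - 39*c^2 - 84*c - 31)/(9*c^4 - 6*c^3 + 55*c^2 - 18*c + 81)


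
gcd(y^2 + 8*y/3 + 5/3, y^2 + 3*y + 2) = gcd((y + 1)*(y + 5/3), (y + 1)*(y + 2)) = y + 1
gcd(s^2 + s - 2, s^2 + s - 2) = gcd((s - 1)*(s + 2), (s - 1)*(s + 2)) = s^2 + s - 2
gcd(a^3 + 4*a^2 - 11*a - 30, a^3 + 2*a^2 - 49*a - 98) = a + 2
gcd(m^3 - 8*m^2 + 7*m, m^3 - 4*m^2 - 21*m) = m^2 - 7*m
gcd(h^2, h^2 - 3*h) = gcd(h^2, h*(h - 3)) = h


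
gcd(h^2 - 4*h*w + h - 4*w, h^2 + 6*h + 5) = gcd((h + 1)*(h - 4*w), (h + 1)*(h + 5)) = h + 1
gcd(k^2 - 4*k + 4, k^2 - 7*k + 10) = k - 2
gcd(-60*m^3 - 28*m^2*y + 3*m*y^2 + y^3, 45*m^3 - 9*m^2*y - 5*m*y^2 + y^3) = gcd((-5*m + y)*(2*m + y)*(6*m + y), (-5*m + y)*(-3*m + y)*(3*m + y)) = -5*m + y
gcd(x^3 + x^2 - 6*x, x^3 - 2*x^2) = x^2 - 2*x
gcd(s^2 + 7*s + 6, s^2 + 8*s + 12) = s + 6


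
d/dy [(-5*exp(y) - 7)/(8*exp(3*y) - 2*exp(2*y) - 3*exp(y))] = (80*exp(3*y) + 158*exp(2*y) - 28*exp(y) - 21)*exp(-y)/(64*exp(4*y) - 32*exp(3*y) - 44*exp(2*y) + 12*exp(y) + 9)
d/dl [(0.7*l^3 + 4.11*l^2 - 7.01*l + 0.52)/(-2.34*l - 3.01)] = (-3.276*l^3 - 15.9384*l^2 - 24.7422*l + 22.3169)/(5.4756*l^2 + 14.0868*l + 9.0601)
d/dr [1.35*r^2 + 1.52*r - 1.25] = 2.7*r + 1.52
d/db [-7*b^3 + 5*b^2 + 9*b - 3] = -21*b^2 + 10*b + 9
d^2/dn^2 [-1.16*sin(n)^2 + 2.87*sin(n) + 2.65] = 4.64*sin(n)^2 - 2.87*sin(n) - 2.32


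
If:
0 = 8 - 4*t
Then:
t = 2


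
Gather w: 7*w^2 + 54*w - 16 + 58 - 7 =7*w^2 + 54*w + 35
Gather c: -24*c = -24*c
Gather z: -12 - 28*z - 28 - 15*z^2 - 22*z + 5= -15*z^2 - 50*z - 35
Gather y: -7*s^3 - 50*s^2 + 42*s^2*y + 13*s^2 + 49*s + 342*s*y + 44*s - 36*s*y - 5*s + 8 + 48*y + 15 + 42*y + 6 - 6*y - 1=-7*s^3 - 37*s^2 + 88*s + y*(42*s^2 + 306*s + 84) + 28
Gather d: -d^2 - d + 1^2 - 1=-d^2 - d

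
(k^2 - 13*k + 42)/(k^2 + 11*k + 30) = (k^2 - 13*k + 42)/(k^2 + 11*k + 30)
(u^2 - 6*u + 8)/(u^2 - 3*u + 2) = (u - 4)/(u - 1)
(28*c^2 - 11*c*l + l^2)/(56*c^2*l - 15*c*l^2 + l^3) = (4*c - l)/(l*(8*c - l))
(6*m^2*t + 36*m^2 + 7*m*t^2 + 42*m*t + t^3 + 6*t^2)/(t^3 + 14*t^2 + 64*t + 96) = (6*m^2 + 7*m*t + t^2)/(t^2 + 8*t + 16)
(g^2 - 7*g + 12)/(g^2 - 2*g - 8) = (g - 3)/(g + 2)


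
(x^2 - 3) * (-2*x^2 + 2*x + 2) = -2*x^4 + 2*x^3 + 8*x^2 - 6*x - 6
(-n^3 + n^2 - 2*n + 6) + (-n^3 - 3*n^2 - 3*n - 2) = -2*n^3 - 2*n^2 - 5*n + 4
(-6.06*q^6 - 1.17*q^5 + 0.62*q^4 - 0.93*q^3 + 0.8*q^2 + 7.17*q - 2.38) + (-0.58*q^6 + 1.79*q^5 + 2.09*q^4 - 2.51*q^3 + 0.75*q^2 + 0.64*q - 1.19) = -6.64*q^6 + 0.62*q^5 + 2.71*q^4 - 3.44*q^3 + 1.55*q^2 + 7.81*q - 3.57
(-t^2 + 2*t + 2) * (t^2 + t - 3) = -t^4 + t^3 + 7*t^2 - 4*t - 6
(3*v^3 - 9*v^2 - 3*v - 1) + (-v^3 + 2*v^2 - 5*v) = 2*v^3 - 7*v^2 - 8*v - 1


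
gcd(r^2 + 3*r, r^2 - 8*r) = r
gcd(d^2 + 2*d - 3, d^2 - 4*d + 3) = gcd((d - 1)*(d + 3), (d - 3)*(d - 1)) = d - 1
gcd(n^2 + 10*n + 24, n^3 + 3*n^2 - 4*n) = n + 4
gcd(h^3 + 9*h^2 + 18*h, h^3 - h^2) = h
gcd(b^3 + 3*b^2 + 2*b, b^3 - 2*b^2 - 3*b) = b^2 + b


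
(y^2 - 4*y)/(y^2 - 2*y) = (y - 4)/(y - 2)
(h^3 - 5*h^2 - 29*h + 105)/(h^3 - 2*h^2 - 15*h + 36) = (h^2 - 2*h - 35)/(h^2 + h - 12)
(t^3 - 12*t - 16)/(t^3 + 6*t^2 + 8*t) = (t^2 - 2*t - 8)/(t*(t + 4))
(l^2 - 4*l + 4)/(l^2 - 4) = (l - 2)/(l + 2)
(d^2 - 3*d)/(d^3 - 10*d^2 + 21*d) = 1/(d - 7)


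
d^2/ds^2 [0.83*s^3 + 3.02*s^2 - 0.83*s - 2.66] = 4.98*s + 6.04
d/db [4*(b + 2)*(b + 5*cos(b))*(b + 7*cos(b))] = -4*(b + 2)*(b + 5*cos(b))*(7*sin(b) - 1) - 4*(b + 2)*(b + 7*cos(b))*(5*sin(b) - 1) + 4*(b + 5*cos(b))*(b + 7*cos(b))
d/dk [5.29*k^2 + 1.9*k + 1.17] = 10.58*k + 1.9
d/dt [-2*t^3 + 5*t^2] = 2*t*(5 - 3*t)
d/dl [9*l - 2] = 9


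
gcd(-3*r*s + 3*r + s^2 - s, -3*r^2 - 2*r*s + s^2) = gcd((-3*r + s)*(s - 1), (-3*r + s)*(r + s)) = 3*r - s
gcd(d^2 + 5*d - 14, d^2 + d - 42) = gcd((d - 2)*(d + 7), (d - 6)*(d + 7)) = d + 7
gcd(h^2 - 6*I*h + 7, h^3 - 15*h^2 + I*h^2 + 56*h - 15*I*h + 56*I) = h + I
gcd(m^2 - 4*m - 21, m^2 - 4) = 1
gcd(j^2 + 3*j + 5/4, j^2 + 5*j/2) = j + 5/2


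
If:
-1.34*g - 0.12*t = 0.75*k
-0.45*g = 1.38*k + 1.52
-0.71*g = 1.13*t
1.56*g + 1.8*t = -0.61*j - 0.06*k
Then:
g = 0.81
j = -0.44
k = -1.37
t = -0.51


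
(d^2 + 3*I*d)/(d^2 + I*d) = (d + 3*I)/(d + I)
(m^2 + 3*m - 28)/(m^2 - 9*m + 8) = (m^2 + 3*m - 28)/(m^2 - 9*m + 8)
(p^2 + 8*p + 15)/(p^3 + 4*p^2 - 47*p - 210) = (p + 3)/(p^2 - p - 42)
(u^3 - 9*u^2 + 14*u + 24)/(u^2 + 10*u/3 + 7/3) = 3*(u^2 - 10*u + 24)/(3*u + 7)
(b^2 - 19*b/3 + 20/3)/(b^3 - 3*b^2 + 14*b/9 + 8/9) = 3*(b - 5)/(3*b^2 - 5*b - 2)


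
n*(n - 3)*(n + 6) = n^3 + 3*n^2 - 18*n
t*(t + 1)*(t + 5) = t^3 + 6*t^2 + 5*t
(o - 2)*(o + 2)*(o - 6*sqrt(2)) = o^3 - 6*sqrt(2)*o^2 - 4*o + 24*sqrt(2)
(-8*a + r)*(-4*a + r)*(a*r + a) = 32*a^3*r + 32*a^3 - 12*a^2*r^2 - 12*a^2*r + a*r^3 + a*r^2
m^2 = m^2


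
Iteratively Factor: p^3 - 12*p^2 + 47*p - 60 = (p - 5)*(p^2 - 7*p + 12) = (p - 5)*(p - 4)*(p - 3)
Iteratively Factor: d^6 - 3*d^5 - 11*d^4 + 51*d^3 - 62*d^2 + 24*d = (d - 1)*(d^5 - 2*d^4 - 13*d^3 + 38*d^2 - 24*d) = (d - 1)^2*(d^4 - d^3 - 14*d^2 + 24*d) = (d - 3)*(d - 1)^2*(d^3 + 2*d^2 - 8*d) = (d - 3)*(d - 1)^2*(d + 4)*(d^2 - 2*d) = d*(d - 3)*(d - 1)^2*(d + 4)*(d - 2)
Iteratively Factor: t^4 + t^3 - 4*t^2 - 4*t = (t + 1)*(t^3 - 4*t) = (t - 2)*(t + 1)*(t^2 + 2*t) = t*(t - 2)*(t + 1)*(t + 2)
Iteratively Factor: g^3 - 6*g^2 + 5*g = (g - 1)*(g^2 - 5*g) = g*(g - 1)*(g - 5)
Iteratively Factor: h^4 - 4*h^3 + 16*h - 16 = (h + 2)*(h^3 - 6*h^2 + 12*h - 8) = (h - 2)*(h + 2)*(h^2 - 4*h + 4) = (h - 2)^2*(h + 2)*(h - 2)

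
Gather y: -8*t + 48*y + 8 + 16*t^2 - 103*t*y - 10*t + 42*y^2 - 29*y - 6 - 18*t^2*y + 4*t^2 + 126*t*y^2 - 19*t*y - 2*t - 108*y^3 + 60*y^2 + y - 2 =20*t^2 - 20*t - 108*y^3 + y^2*(126*t + 102) + y*(-18*t^2 - 122*t + 20)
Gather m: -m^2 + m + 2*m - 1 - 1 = -m^2 + 3*m - 2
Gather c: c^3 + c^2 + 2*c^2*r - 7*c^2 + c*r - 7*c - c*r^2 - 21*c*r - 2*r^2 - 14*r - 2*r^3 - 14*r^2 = c^3 + c^2*(2*r - 6) + c*(-r^2 - 20*r - 7) - 2*r^3 - 16*r^2 - 14*r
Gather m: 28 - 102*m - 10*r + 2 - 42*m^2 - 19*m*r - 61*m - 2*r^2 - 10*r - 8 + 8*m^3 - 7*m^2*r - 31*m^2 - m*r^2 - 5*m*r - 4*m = 8*m^3 + m^2*(-7*r - 73) + m*(-r^2 - 24*r - 167) - 2*r^2 - 20*r + 22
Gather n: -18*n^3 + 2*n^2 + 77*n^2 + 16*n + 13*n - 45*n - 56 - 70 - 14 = -18*n^3 + 79*n^2 - 16*n - 140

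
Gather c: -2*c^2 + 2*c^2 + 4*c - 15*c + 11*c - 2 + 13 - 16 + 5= 0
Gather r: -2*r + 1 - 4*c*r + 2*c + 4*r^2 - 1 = 2*c + 4*r^2 + r*(-4*c - 2)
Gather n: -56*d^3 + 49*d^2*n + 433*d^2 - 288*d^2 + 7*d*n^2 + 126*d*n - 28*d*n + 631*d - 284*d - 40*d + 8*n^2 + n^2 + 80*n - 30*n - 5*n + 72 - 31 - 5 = -56*d^3 + 145*d^2 + 307*d + n^2*(7*d + 9) + n*(49*d^2 + 98*d + 45) + 36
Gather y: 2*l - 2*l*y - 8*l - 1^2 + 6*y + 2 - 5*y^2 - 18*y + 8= -6*l - 5*y^2 + y*(-2*l - 12) + 9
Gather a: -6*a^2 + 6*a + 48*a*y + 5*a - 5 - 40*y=-6*a^2 + a*(48*y + 11) - 40*y - 5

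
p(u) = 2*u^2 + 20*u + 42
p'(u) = 4*u + 20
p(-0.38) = 34.69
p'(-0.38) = 18.48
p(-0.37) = 34.87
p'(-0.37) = 18.52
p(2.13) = 93.67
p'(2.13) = 28.52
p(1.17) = 68.14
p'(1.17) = 24.68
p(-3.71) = -4.67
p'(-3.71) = 5.16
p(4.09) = 157.26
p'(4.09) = 36.36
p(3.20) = 126.48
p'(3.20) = 32.80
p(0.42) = 50.75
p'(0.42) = 21.68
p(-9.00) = 24.00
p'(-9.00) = -16.00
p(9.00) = 384.00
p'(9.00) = 56.00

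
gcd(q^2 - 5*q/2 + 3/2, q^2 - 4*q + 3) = q - 1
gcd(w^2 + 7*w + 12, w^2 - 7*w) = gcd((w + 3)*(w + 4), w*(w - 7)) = 1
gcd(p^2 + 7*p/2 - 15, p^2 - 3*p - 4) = 1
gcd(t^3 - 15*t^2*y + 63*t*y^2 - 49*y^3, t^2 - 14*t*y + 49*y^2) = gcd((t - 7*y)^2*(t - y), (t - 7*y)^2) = t^2 - 14*t*y + 49*y^2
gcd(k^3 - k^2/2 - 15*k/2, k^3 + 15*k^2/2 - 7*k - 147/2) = k - 3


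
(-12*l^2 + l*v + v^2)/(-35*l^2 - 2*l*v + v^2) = (12*l^2 - l*v - v^2)/(35*l^2 + 2*l*v - v^2)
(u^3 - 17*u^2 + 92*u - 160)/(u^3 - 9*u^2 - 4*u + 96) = (u - 5)/(u + 3)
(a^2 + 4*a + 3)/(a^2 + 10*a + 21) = (a + 1)/(a + 7)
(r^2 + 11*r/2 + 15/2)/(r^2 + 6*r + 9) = (r + 5/2)/(r + 3)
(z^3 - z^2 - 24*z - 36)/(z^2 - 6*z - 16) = (z^2 - 3*z - 18)/(z - 8)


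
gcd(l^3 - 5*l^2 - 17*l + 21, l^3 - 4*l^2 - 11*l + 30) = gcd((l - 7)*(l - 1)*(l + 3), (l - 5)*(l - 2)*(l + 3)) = l + 3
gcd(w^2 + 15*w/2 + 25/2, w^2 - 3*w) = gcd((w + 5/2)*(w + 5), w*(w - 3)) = 1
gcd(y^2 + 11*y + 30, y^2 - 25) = y + 5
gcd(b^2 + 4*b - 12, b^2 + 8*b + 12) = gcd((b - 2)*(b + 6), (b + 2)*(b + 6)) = b + 6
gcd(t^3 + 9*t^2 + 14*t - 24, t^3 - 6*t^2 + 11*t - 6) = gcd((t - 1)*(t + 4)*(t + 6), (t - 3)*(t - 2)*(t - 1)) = t - 1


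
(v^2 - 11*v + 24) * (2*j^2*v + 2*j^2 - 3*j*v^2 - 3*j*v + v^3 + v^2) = 2*j^2*v^3 - 20*j^2*v^2 + 26*j^2*v + 48*j^2 - 3*j*v^4 + 30*j*v^3 - 39*j*v^2 - 72*j*v + v^5 - 10*v^4 + 13*v^3 + 24*v^2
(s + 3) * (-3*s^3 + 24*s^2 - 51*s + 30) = -3*s^4 + 15*s^3 + 21*s^2 - 123*s + 90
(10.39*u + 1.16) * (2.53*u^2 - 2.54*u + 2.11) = 26.2867*u^3 - 23.4558*u^2 + 18.9765*u + 2.4476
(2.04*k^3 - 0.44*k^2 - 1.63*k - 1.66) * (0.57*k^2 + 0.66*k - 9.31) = 1.1628*k^5 + 1.0956*k^4 - 20.2119*k^3 + 2.0744*k^2 + 14.0797*k + 15.4546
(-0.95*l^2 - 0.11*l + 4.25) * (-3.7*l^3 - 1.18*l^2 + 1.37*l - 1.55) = 3.515*l^5 + 1.528*l^4 - 16.8967*l^3 - 3.6932*l^2 + 5.993*l - 6.5875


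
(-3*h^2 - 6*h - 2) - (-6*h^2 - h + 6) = 3*h^2 - 5*h - 8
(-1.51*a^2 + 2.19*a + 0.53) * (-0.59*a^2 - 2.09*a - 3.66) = 0.8909*a^4 + 1.8638*a^3 + 0.636800000000001*a^2 - 9.1231*a - 1.9398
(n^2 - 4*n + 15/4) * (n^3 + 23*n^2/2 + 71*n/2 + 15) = n^5 + 15*n^4/2 - 27*n^3/4 - 671*n^2/8 + 585*n/8 + 225/4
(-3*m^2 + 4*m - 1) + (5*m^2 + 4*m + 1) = 2*m^2 + 8*m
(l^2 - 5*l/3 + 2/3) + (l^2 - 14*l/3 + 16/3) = 2*l^2 - 19*l/3 + 6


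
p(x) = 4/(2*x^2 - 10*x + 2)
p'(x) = 4*(10 - 4*x)/(2*x^2 - 10*x + 2)^2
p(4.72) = -6.22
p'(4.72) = -85.86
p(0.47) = -1.77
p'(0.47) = 6.37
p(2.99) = -0.40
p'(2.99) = -0.08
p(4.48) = -1.50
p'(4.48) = -4.48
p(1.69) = -0.44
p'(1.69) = 0.15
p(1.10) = -0.61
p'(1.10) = 0.52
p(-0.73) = 0.39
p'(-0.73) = 0.48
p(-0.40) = 0.63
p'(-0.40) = 1.16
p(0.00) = 2.00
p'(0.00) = 10.00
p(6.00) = 0.29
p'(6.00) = -0.29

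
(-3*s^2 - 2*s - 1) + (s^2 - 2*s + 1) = -2*s^2 - 4*s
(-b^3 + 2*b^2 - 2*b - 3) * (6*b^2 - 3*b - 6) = -6*b^5 + 15*b^4 - 12*b^3 - 24*b^2 + 21*b + 18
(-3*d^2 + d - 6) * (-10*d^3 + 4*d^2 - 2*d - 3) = 30*d^5 - 22*d^4 + 70*d^3 - 17*d^2 + 9*d + 18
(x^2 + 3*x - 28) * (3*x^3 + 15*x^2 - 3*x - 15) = 3*x^5 + 24*x^4 - 42*x^3 - 444*x^2 + 39*x + 420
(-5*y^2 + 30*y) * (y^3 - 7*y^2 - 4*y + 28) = -5*y^5 + 65*y^4 - 190*y^3 - 260*y^2 + 840*y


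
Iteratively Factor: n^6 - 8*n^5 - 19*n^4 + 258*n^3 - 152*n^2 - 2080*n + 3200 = (n - 4)*(n^5 - 4*n^4 - 35*n^3 + 118*n^2 + 320*n - 800) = (n - 5)*(n - 4)*(n^4 + n^3 - 30*n^2 - 32*n + 160) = (n - 5)*(n - 4)*(n + 4)*(n^3 - 3*n^2 - 18*n + 40) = (n - 5)^2*(n - 4)*(n + 4)*(n^2 + 2*n - 8) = (n - 5)^2*(n - 4)*(n - 2)*(n + 4)*(n + 4)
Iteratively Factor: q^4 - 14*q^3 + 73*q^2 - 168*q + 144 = (q - 3)*(q^3 - 11*q^2 + 40*q - 48) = (q - 4)*(q - 3)*(q^2 - 7*q + 12) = (q - 4)^2*(q - 3)*(q - 3)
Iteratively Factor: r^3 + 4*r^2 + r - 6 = (r - 1)*(r^2 + 5*r + 6) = (r - 1)*(r + 2)*(r + 3)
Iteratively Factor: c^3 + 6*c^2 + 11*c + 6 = (c + 3)*(c^2 + 3*c + 2) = (c + 1)*(c + 3)*(c + 2)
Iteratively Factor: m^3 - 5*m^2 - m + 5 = (m - 5)*(m^2 - 1) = (m - 5)*(m + 1)*(m - 1)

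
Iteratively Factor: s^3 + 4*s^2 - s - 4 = (s + 1)*(s^2 + 3*s - 4) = (s - 1)*(s + 1)*(s + 4)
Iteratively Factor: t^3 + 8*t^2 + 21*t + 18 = (t + 3)*(t^2 + 5*t + 6) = (t + 2)*(t + 3)*(t + 3)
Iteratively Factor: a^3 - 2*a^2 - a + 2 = (a - 2)*(a^2 - 1) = (a - 2)*(a + 1)*(a - 1)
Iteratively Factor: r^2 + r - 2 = (r - 1)*(r + 2)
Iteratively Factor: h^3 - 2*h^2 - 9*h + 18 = (h - 2)*(h^2 - 9) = (h - 2)*(h + 3)*(h - 3)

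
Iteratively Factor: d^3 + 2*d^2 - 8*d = (d - 2)*(d^2 + 4*d) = (d - 2)*(d + 4)*(d)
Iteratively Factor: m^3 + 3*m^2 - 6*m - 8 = (m + 1)*(m^2 + 2*m - 8) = (m - 2)*(m + 1)*(m + 4)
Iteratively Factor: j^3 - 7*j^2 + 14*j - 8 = (j - 2)*(j^2 - 5*j + 4) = (j - 4)*(j - 2)*(j - 1)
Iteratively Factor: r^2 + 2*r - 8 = (r + 4)*(r - 2)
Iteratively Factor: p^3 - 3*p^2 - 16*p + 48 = (p + 4)*(p^2 - 7*p + 12) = (p - 4)*(p + 4)*(p - 3)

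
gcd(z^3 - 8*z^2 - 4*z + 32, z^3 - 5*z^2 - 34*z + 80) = z^2 - 10*z + 16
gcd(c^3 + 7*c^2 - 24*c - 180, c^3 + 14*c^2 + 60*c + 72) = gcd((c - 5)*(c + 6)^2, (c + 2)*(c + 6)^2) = c^2 + 12*c + 36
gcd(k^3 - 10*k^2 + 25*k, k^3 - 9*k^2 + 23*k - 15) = k - 5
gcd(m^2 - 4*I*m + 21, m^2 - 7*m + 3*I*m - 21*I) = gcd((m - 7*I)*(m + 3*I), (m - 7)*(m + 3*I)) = m + 3*I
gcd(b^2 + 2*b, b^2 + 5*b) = b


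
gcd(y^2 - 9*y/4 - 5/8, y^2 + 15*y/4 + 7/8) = y + 1/4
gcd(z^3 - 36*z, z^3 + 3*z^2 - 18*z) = z^2 + 6*z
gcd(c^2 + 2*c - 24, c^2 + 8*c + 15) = 1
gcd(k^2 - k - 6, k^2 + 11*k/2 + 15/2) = 1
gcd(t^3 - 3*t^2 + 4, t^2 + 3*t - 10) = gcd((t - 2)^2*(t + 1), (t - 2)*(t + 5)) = t - 2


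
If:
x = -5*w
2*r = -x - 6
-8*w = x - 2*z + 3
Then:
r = 5*z/3 - 11/2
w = 2*z/3 - 1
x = 5 - 10*z/3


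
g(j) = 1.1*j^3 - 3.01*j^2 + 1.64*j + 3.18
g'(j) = 3.3*j^2 - 6.02*j + 1.64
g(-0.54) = 1.24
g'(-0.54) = 5.85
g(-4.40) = -156.01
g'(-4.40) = 92.02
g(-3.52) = -87.86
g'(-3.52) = 63.72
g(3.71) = 24.01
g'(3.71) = 24.73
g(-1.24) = -5.58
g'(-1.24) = 14.18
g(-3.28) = -73.40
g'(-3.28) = 56.89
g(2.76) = 7.90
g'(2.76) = 10.16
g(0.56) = 3.35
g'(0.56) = -0.70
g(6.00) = 142.26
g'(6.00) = 84.32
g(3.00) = 10.71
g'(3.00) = 13.28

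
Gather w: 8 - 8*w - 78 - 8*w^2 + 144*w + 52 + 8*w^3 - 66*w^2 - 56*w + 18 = 8*w^3 - 74*w^2 + 80*w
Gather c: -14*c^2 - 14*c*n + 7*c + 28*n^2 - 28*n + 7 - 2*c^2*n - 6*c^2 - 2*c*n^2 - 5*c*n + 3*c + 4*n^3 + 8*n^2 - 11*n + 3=c^2*(-2*n - 20) + c*(-2*n^2 - 19*n + 10) + 4*n^3 + 36*n^2 - 39*n + 10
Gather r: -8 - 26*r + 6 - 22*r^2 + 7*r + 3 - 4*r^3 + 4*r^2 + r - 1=-4*r^3 - 18*r^2 - 18*r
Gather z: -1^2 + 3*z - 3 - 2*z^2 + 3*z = -2*z^2 + 6*z - 4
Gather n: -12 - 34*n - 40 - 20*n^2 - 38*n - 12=-20*n^2 - 72*n - 64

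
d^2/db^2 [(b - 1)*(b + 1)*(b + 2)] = 6*b + 4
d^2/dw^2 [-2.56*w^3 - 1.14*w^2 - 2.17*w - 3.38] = -15.36*w - 2.28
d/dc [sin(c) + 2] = cos(c)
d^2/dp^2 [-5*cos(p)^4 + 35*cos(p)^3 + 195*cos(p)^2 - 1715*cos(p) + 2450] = 80*sin(p)^4 + 680*sin(p)^2 + 6755*cos(p)/4 - 315*cos(3*p)/4 - 370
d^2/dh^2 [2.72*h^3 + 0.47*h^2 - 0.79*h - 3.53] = 16.32*h + 0.94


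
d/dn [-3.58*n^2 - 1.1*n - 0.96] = -7.16*n - 1.1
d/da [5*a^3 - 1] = 15*a^2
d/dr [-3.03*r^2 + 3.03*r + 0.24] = 3.03 - 6.06*r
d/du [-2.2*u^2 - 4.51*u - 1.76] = -4.4*u - 4.51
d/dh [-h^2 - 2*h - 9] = -2*h - 2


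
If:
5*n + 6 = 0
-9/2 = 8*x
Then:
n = -6/5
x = -9/16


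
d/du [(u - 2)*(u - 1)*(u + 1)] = 3*u^2 - 4*u - 1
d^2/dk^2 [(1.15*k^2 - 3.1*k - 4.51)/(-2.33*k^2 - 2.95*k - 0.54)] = (49.46823*k^3 + 155.587614*k^2 + 162.59439*k + 56.600306)/(12.649337*k^6 + 48.045765*k^5 + 69.625293*k^4 + 47.942515*k^3 + 16.136334*k^2 + 2.58066*k + 0.157464)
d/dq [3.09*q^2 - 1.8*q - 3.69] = 6.18*q - 1.8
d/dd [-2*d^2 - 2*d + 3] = -4*d - 2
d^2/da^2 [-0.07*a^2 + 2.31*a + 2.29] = -0.140000000000000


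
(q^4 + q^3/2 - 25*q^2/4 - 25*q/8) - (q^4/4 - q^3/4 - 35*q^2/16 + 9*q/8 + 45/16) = 3*q^4/4 + 3*q^3/4 - 65*q^2/16 - 17*q/4 - 45/16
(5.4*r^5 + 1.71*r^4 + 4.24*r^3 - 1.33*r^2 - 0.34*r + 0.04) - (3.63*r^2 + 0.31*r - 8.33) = 5.4*r^5 + 1.71*r^4 + 4.24*r^3 - 4.96*r^2 - 0.65*r + 8.37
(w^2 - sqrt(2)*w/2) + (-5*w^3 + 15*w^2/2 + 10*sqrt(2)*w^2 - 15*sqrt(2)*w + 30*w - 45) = -5*w^3 + 17*w^2/2 + 10*sqrt(2)*w^2 - 31*sqrt(2)*w/2 + 30*w - 45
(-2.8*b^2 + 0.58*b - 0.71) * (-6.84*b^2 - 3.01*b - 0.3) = 19.152*b^4 + 4.4608*b^3 + 3.9506*b^2 + 1.9631*b + 0.213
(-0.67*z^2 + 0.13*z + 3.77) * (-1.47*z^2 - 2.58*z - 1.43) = 0.9849*z^4 + 1.5375*z^3 - 4.9192*z^2 - 9.9125*z - 5.3911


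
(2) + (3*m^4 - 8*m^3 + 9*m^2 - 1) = 3*m^4 - 8*m^3 + 9*m^2 + 1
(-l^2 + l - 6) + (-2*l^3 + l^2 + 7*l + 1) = -2*l^3 + 8*l - 5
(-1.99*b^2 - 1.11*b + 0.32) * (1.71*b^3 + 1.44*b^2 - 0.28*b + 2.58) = -3.4029*b^5 - 4.7637*b^4 - 0.494*b^3 - 4.3626*b^2 - 2.9534*b + 0.8256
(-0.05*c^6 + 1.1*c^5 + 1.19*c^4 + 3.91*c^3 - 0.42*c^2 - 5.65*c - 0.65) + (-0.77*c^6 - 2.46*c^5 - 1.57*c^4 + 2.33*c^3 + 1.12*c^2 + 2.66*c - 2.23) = -0.82*c^6 - 1.36*c^5 - 0.38*c^4 + 6.24*c^3 + 0.7*c^2 - 2.99*c - 2.88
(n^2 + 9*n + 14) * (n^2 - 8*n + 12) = n^4 + n^3 - 46*n^2 - 4*n + 168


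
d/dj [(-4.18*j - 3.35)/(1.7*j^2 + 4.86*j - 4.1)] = (7.106*j^2 + 11.39*j + 33.419)/(2.89*j^4 + 16.524*j^3 + 9.6796*j^2 - 39.852*j + 16.81)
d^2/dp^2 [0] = 0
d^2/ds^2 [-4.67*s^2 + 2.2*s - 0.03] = -9.34000000000000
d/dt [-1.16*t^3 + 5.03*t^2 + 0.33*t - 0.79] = -3.48*t^2 + 10.06*t + 0.33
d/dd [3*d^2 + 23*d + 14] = 6*d + 23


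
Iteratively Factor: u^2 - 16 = (u - 4)*(u + 4)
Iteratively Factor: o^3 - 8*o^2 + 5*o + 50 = (o - 5)*(o^2 - 3*o - 10) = (o - 5)^2*(o + 2)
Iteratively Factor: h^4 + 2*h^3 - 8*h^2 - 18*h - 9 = (h + 1)*(h^3 + h^2 - 9*h - 9) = (h + 1)*(h + 3)*(h^2 - 2*h - 3) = (h + 1)^2*(h + 3)*(h - 3)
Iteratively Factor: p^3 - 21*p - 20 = (p - 5)*(p^2 + 5*p + 4) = (p - 5)*(p + 1)*(p + 4)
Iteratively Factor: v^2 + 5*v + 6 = (v + 2)*(v + 3)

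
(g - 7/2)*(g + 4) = g^2 + g/2 - 14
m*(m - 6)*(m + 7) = m^3 + m^2 - 42*m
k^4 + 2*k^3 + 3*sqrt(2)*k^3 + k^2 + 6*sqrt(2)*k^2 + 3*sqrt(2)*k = k*(k + 1)^2*(k + 3*sqrt(2))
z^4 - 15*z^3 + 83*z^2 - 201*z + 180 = (z - 5)*(z - 4)*(z - 3)^2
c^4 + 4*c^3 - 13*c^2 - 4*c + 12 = (c - 2)*(c - 1)*(c + 1)*(c + 6)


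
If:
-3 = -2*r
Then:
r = 3/2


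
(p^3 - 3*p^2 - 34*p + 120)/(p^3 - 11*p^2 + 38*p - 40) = (p + 6)/(p - 2)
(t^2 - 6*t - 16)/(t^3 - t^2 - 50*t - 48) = (t + 2)/(t^2 + 7*t + 6)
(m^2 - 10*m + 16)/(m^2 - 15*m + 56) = (m - 2)/(m - 7)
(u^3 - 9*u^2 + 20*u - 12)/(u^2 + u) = (u^3 - 9*u^2 + 20*u - 12)/(u*(u + 1))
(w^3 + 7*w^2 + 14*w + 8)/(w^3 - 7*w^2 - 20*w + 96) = (w^2 + 3*w + 2)/(w^2 - 11*w + 24)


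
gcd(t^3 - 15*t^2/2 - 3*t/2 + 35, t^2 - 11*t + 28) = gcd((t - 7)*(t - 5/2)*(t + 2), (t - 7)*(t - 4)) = t - 7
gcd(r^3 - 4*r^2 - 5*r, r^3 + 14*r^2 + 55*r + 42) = r + 1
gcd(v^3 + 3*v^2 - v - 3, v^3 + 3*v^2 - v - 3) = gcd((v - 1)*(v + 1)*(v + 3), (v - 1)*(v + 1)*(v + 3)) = v^3 + 3*v^2 - v - 3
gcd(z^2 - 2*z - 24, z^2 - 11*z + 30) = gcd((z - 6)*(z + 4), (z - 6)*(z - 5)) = z - 6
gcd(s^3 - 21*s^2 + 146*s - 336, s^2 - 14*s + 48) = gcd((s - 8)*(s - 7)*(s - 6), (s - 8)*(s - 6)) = s^2 - 14*s + 48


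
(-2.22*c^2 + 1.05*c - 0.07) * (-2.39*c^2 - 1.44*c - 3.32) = 5.3058*c^4 + 0.6873*c^3 + 6.0257*c^2 - 3.3852*c + 0.2324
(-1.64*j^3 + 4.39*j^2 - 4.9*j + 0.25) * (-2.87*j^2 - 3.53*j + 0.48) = 4.7068*j^5 - 6.8101*j^4 - 2.2209*j^3 + 18.6867*j^2 - 3.2345*j + 0.12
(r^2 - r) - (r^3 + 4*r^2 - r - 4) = -r^3 - 3*r^2 + 4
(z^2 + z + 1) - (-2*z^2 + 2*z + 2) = 3*z^2 - z - 1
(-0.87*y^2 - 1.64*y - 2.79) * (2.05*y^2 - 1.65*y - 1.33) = -1.7835*y^4 - 1.9265*y^3 - 1.8564*y^2 + 6.7847*y + 3.7107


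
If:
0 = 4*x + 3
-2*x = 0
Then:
No Solution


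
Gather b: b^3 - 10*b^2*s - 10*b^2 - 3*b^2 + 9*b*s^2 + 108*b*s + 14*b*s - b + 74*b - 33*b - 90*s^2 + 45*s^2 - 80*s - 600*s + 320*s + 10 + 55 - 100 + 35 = b^3 + b^2*(-10*s - 13) + b*(9*s^2 + 122*s + 40) - 45*s^2 - 360*s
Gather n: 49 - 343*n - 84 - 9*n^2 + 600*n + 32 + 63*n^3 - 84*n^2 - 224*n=63*n^3 - 93*n^2 + 33*n - 3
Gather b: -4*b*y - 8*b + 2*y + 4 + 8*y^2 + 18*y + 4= b*(-4*y - 8) + 8*y^2 + 20*y + 8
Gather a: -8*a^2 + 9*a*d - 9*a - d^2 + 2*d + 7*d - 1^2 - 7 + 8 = -8*a^2 + a*(9*d - 9) - d^2 + 9*d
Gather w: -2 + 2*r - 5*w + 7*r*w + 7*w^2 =2*r + 7*w^2 + w*(7*r - 5) - 2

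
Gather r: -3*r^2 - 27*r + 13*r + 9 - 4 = -3*r^2 - 14*r + 5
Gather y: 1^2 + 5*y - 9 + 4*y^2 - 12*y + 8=4*y^2 - 7*y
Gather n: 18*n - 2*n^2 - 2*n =-2*n^2 + 16*n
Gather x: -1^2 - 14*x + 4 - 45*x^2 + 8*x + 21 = -45*x^2 - 6*x + 24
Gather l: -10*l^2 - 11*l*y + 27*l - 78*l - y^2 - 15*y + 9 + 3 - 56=-10*l^2 + l*(-11*y - 51) - y^2 - 15*y - 44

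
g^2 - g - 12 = (g - 4)*(g + 3)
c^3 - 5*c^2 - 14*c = c*(c - 7)*(c + 2)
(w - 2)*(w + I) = w^2 - 2*w + I*w - 2*I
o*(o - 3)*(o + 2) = o^3 - o^2 - 6*o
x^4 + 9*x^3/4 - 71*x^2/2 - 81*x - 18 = (x - 6)*(x + 1/4)*(x + 2)*(x + 6)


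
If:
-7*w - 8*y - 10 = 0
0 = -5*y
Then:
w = -10/7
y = 0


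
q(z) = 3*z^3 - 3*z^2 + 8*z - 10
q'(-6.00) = 368.00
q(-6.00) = -814.00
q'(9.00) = 683.00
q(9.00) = 2006.00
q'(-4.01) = 176.78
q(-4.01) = -283.76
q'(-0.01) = 8.06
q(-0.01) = -10.08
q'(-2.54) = 81.30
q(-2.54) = -98.84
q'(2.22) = 39.04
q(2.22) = 25.80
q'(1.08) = 12.02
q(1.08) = -1.08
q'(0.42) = 7.07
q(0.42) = -6.95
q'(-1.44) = 35.30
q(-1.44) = -36.70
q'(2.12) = 35.73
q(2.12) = 22.06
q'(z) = 9*z^2 - 6*z + 8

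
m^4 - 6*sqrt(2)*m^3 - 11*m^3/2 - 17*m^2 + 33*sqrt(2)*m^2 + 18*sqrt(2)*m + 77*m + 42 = (m - 6)*(m - 7*sqrt(2))*(sqrt(2)*m/2 + 1)*(sqrt(2)*m + sqrt(2)/2)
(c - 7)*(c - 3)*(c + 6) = c^3 - 4*c^2 - 39*c + 126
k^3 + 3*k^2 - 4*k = k*(k - 1)*(k + 4)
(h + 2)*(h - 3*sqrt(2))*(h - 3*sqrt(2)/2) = h^3 - 9*sqrt(2)*h^2/2 + 2*h^2 - 9*sqrt(2)*h + 9*h + 18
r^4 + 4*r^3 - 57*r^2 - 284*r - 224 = (r - 8)*(r + 1)*(r + 4)*(r + 7)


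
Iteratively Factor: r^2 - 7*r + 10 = (r - 2)*(r - 5)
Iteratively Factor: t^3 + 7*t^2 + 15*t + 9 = (t + 3)*(t^2 + 4*t + 3) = (t + 3)^2*(t + 1)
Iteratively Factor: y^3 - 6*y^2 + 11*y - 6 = (y - 3)*(y^2 - 3*y + 2) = (y - 3)*(y - 2)*(y - 1)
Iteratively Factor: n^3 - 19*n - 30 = (n - 5)*(n^2 + 5*n + 6) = (n - 5)*(n + 3)*(n + 2)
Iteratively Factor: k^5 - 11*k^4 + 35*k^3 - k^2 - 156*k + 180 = (k - 5)*(k^4 - 6*k^3 + 5*k^2 + 24*k - 36) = (k - 5)*(k - 2)*(k^3 - 4*k^2 - 3*k + 18) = (k - 5)*(k - 2)*(k + 2)*(k^2 - 6*k + 9) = (k - 5)*(k - 3)*(k - 2)*(k + 2)*(k - 3)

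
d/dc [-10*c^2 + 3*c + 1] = 3 - 20*c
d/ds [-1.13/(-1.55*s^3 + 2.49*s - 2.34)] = (2.8137 - 5.2545*s^2)/(1.55*s^3 - 2.49*s + 2.34)^2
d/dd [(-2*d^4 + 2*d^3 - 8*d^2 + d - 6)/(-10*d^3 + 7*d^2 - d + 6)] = d*(20*d^5 - 28*d^4 - 60*d^3 - 32*d^2 - 143*d - 12)/(100*d^6 - 140*d^5 + 69*d^4 - 134*d^3 + 85*d^2 - 12*d + 36)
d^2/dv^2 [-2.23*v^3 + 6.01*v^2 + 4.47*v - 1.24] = 12.02 - 13.38*v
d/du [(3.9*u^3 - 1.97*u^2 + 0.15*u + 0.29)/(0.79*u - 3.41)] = (6.162*u^3 - 41.4533*u^2 + 13.4354*u - 0.7406)/(0.6241*u^2 - 5.3878*u + 11.6281)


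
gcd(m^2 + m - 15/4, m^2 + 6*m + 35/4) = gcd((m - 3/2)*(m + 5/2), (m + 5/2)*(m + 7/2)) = m + 5/2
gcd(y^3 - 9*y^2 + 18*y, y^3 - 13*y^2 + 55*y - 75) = y - 3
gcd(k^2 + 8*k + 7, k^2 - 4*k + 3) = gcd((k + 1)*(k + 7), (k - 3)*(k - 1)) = 1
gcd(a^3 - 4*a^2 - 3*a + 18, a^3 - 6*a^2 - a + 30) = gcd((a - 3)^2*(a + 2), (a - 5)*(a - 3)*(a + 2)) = a^2 - a - 6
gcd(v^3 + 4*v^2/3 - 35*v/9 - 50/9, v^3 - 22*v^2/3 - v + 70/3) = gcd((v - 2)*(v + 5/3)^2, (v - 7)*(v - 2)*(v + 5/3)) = v^2 - v/3 - 10/3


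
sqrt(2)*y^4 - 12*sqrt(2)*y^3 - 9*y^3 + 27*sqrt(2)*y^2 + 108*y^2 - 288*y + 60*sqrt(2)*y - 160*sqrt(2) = (y - 8)*(y - 4)*(y - 5*sqrt(2))*(sqrt(2)*y + 1)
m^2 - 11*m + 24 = (m - 8)*(m - 3)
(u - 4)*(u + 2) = u^2 - 2*u - 8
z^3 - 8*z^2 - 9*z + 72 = (z - 8)*(z - 3)*(z + 3)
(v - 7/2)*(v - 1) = v^2 - 9*v/2 + 7/2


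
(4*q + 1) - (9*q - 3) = 4 - 5*q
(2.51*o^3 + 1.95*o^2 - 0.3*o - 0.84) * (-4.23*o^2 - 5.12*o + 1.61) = -10.6173*o^5 - 21.0997*o^4 - 4.6739*o^3 + 8.2287*o^2 + 3.8178*o - 1.3524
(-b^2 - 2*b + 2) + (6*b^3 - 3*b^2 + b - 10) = 6*b^3 - 4*b^2 - b - 8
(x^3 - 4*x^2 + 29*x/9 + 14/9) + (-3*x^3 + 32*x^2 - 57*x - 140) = -2*x^3 + 28*x^2 - 484*x/9 - 1246/9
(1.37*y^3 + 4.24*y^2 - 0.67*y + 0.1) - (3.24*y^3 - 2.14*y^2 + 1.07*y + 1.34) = -1.87*y^3 + 6.38*y^2 - 1.74*y - 1.24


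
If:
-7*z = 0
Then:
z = 0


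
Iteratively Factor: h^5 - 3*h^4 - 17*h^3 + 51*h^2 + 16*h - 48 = (h - 1)*(h^4 - 2*h^3 - 19*h^2 + 32*h + 48) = (h - 4)*(h - 1)*(h^3 + 2*h^2 - 11*h - 12) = (h - 4)*(h - 1)*(h + 4)*(h^2 - 2*h - 3) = (h - 4)*(h - 1)*(h + 1)*(h + 4)*(h - 3)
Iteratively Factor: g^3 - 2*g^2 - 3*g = (g)*(g^2 - 2*g - 3) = g*(g - 3)*(g + 1)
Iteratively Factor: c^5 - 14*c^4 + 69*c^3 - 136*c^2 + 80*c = (c - 1)*(c^4 - 13*c^3 + 56*c^2 - 80*c) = (c - 4)*(c - 1)*(c^3 - 9*c^2 + 20*c) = c*(c - 4)*(c - 1)*(c^2 - 9*c + 20) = c*(c - 4)^2*(c - 1)*(c - 5)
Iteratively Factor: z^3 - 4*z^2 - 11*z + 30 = (z - 2)*(z^2 - 2*z - 15) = (z - 5)*(z - 2)*(z + 3)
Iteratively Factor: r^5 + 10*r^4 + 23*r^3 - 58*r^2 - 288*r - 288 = (r + 4)*(r^4 + 6*r^3 - r^2 - 54*r - 72) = (r - 3)*(r + 4)*(r^3 + 9*r^2 + 26*r + 24) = (r - 3)*(r + 4)^2*(r^2 + 5*r + 6) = (r - 3)*(r + 3)*(r + 4)^2*(r + 2)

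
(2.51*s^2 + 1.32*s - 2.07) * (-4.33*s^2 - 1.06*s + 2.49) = -10.8683*s^4 - 8.3762*s^3 + 13.8138*s^2 + 5.481*s - 5.1543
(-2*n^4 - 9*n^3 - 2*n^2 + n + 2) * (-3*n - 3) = 6*n^5 + 33*n^4 + 33*n^3 + 3*n^2 - 9*n - 6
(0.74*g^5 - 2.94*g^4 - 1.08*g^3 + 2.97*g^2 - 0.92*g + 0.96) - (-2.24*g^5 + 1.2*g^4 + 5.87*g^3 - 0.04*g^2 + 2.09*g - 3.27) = 2.98*g^5 - 4.14*g^4 - 6.95*g^3 + 3.01*g^2 - 3.01*g + 4.23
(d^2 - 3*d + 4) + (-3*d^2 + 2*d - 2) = -2*d^2 - d + 2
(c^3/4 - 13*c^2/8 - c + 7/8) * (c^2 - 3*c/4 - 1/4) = c^5/4 - 29*c^4/16 + 5*c^3/32 + 65*c^2/32 - 13*c/32 - 7/32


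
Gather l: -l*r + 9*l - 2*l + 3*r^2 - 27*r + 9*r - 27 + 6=l*(7 - r) + 3*r^2 - 18*r - 21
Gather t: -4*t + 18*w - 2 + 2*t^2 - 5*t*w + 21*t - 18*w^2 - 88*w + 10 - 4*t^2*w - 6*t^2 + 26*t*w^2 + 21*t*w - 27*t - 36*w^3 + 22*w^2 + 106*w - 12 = t^2*(-4*w - 4) + t*(26*w^2 + 16*w - 10) - 36*w^3 + 4*w^2 + 36*w - 4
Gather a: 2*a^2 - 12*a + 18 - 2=2*a^2 - 12*a + 16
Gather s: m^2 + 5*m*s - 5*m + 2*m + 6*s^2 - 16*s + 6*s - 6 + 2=m^2 - 3*m + 6*s^2 + s*(5*m - 10) - 4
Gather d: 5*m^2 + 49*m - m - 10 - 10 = 5*m^2 + 48*m - 20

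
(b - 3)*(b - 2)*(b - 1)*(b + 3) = b^4 - 3*b^3 - 7*b^2 + 27*b - 18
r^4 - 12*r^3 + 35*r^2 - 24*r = r*(r - 8)*(r - 3)*(r - 1)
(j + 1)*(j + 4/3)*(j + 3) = j^3 + 16*j^2/3 + 25*j/3 + 4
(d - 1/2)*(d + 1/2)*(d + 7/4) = d^3 + 7*d^2/4 - d/4 - 7/16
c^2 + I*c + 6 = (c - 2*I)*(c + 3*I)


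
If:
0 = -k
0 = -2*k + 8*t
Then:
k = 0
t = 0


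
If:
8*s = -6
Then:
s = -3/4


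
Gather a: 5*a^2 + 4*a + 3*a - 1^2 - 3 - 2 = 5*a^2 + 7*a - 6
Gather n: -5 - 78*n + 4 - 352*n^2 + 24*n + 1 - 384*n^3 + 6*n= -384*n^3 - 352*n^2 - 48*n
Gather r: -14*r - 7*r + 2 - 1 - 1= -21*r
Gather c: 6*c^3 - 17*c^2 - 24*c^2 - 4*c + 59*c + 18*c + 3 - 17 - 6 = 6*c^3 - 41*c^2 + 73*c - 20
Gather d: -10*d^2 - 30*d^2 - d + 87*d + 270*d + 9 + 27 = -40*d^2 + 356*d + 36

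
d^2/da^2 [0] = 0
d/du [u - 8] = 1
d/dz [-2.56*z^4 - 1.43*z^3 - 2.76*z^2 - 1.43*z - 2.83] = -10.24*z^3 - 4.29*z^2 - 5.52*z - 1.43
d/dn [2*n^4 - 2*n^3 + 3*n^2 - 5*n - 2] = 8*n^3 - 6*n^2 + 6*n - 5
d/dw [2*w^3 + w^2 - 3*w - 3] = 6*w^2 + 2*w - 3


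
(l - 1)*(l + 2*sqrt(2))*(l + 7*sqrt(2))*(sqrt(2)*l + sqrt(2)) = sqrt(2)*l^4 + 18*l^3 + 27*sqrt(2)*l^2 - 18*l - 28*sqrt(2)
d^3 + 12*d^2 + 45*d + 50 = (d + 2)*(d + 5)^2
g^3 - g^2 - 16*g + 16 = (g - 4)*(g - 1)*(g + 4)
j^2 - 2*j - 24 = (j - 6)*(j + 4)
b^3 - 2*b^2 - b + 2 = (b - 2)*(b - 1)*(b + 1)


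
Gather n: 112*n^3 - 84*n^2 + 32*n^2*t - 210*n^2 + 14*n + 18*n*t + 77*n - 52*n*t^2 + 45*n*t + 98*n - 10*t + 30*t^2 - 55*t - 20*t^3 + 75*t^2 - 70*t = 112*n^3 + n^2*(32*t - 294) + n*(-52*t^2 + 63*t + 189) - 20*t^3 + 105*t^2 - 135*t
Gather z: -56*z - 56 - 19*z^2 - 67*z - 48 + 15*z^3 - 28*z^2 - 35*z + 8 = 15*z^3 - 47*z^2 - 158*z - 96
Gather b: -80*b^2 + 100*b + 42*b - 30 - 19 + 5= -80*b^2 + 142*b - 44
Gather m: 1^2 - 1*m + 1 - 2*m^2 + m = 2 - 2*m^2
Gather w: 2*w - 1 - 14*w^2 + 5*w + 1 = -14*w^2 + 7*w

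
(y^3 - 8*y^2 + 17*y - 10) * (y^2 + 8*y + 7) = y^5 - 40*y^3 + 70*y^2 + 39*y - 70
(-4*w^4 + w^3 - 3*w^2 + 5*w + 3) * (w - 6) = -4*w^5 + 25*w^4 - 9*w^3 + 23*w^2 - 27*w - 18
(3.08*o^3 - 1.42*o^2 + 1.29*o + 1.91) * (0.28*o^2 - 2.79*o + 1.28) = 0.8624*o^5 - 8.9908*o^4 + 8.2654*o^3 - 4.8819*o^2 - 3.6777*o + 2.4448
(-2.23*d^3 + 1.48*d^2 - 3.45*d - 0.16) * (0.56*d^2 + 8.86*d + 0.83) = -1.2488*d^5 - 18.929*d^4 + 9.3299*d^3 - 29.4282*d^2 - 4.2811*d - 0.1328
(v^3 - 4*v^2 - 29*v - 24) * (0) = 0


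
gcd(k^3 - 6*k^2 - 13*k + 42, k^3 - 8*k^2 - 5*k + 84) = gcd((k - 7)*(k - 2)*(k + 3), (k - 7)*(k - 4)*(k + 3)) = k^2 - 4*k - 21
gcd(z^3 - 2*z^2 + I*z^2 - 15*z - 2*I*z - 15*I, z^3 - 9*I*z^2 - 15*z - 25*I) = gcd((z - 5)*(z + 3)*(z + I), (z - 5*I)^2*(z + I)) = z + I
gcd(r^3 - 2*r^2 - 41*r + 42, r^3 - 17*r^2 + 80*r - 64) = r - 1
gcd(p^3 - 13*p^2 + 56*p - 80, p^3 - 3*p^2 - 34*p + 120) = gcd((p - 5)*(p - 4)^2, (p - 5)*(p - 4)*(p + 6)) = p^2 - 9*p + 20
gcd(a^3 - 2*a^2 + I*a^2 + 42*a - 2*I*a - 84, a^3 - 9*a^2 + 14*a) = a - 2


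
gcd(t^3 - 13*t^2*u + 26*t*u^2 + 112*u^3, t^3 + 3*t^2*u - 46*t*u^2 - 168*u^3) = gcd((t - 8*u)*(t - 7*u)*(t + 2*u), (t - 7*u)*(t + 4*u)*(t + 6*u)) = t - 7*u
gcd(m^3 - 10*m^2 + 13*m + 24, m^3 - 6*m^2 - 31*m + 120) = m^2 - 11*m + 24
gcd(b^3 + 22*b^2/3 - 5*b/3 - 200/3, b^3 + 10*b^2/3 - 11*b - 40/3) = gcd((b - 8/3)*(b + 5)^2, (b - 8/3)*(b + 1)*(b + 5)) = b^2 + 7*b/3 - 40/3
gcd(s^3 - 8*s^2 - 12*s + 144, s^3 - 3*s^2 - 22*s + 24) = s^2 - 2*s - 24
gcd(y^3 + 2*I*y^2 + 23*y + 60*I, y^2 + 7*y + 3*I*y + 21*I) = y + 3*I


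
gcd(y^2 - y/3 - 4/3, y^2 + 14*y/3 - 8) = y - 4/3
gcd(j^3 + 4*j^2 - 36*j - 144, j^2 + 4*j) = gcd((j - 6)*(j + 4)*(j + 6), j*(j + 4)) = j + 4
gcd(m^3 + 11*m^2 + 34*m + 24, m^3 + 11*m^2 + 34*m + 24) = m^3 + 11*m^2 + 34*m + 24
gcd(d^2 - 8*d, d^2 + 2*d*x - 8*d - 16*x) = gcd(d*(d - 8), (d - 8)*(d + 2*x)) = d - 8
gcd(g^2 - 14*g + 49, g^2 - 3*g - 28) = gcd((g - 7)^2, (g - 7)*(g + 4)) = g - 7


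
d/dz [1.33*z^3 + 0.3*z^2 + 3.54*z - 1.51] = 3.99*z^2 + 0.6*z + 3.54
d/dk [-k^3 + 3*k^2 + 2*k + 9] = -3*k^2 + 6*k + 2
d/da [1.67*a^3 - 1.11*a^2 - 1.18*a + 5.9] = 5.01*a^2 - 2.22*a - 1.18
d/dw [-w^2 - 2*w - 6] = -2*w - 2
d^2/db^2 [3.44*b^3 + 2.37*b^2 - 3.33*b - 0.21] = 20.64*b + 4.74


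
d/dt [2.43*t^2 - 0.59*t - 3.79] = 4.86*t - 0.59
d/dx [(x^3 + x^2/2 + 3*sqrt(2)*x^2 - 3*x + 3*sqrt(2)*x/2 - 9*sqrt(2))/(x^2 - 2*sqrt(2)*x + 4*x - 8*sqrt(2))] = (x^4 - 4*sqrt(2)*x^3 + 8*x^3 - 29*sqrt(2)*x^2/2 - 7*x^2 - 96*x + 10*sqrt(2)*x - 60 + 60*sqrt(2))/(x^4 - 4*sqrt(2)*x^3 + 8*x^3 - 32*sqrt(2)*x^2 + 24*x^2 - 64*sqrt(2)*x + 64*x + 128)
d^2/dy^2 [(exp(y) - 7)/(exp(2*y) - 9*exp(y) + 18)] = (exp(4*y) - 19*exp(3*y) + 81*exp(2*y) + 99*exp(y) - 810)*exp(y)/(exp(6*y) - 27*exp(5*y) + 297*exp(4*y) - 1701*exp(3*y) + 5346*exp(2*y) - 8748*exp(y) + 5832)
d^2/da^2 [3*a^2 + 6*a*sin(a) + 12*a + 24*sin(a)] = -6*a*sin(a) - 24*sin(a) + 12*cos(a) + 6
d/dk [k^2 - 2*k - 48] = 2*k - 2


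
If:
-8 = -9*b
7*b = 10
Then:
No Solution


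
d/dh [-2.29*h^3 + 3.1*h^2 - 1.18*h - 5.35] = -6.87*h^2 + 6.2*h - 1.18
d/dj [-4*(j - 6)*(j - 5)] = 44 - 8*j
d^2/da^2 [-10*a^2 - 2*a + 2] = -20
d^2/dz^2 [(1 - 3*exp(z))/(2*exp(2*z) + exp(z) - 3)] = (-12*exp(4*z) + 22*exp(3*z) - 102*exp(2*z) + 16*exp(z) - 24)*exp(z)/(8*exp(6*z) + 12*exp(5*z) - 30*exp(4*z) - 35*exp(3*z) + 45*exp(2*z) + 27*exp(z) - 27)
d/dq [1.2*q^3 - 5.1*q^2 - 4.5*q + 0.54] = 3.6*q^2 - 10.2*q - 4.5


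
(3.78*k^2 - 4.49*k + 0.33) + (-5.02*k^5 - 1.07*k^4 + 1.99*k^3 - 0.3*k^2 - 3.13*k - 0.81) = -5.02*k^5 - 1.07*k^4 + 1.99*k^3 + 3.48*k^2 - 7.62*k - 0.48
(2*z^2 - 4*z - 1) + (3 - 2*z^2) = 2 - 4*z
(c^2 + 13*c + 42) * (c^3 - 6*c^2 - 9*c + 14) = c^5 + 7*c^4 - 45*c^3 - 355*c^2 - 196*c + 588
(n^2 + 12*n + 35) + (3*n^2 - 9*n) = 4*n^2 + 3*n + 35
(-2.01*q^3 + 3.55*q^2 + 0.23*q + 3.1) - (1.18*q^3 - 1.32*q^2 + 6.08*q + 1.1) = -3.19*q^3 + 4.87*q^2 - 5.85*q + 2.0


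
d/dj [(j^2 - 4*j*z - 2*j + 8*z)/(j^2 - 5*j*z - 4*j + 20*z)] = ((-2*j + 5*z + 4)*(j^2 - 4*j*z - 2*j + 8*z) + 2*(j - 2*z - 1)*(j^2 - 5*j*z - 4*j + 20*z))/(j^2 - 5*j*z - 4*j + 20*z)^2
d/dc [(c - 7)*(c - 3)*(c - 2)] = 3*c^2 - 24*c + 41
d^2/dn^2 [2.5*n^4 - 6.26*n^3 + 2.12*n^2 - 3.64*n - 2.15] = 30.0*n^2 - 37.56*n + 4.24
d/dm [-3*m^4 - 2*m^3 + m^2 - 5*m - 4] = -12*m^3 - 6*m^2 + 2*m - 5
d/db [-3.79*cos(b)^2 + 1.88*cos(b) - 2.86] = (7.58*cos(b) - 1.88)*sin(b)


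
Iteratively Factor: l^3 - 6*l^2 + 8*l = (l - 4)*(l^2 - 2*l) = l*(l - 4)*(l - 2)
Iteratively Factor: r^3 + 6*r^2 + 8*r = (r + 2)*(r^2 + 4*r) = (r + 2)*(r + 4)*(r)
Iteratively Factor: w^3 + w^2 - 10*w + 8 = (w - 1)*(w^2 + 2*w - 8) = (w - 1)*(w + 4)*(w - 2)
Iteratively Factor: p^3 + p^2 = (p)*(p^2 + p) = p^2*(p + 1)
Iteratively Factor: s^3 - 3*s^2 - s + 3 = (s - 1)*(s^2 - 2*s - 3) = (s - 1)*(s + 1)*(s - 3)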